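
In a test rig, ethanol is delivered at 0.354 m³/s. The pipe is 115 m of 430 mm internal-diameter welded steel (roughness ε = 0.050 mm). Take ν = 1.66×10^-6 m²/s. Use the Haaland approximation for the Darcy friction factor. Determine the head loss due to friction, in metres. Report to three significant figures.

h_f ≈ 1.14 m

V = 4Q/(πD²) = 4·0.354/(π·0.430²) = 2.438 m/s
Re = VD/ν = 2.438·0.430/1.66×10^-6 = 6.31×10^5 → turbulent
ε/D = 0.050/430 = 1.16×10^-4
Haaland: f = 0.01410
h_f = f(L/D)V²/(2g) = 0.01410·(115/0.430)·2.438²/(2·9.81) = 1.142 m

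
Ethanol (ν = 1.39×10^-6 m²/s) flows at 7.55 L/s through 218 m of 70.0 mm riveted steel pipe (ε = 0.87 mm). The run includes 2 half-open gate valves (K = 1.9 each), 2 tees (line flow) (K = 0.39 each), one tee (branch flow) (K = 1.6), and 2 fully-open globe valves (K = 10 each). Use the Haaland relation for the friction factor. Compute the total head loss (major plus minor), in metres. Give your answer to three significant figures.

V = 4Q/(πD²) = 1.962 m/s; V²/2g = 0.1962 m
Re = 9.88×10^4, ε/D = 0.0124 → f = 0.04143 (Haaland)
Major: h_f = f(L/D)·V²/2g = 0.04143·3114·0.1962 = 25.31 m
Minor: ΣK = 26.2; h_m = ΣK·V²/2g = 5.136 m
Total H_L = 25.31 + 5.136 = 30.45 m

H_L ≈ 30.4 m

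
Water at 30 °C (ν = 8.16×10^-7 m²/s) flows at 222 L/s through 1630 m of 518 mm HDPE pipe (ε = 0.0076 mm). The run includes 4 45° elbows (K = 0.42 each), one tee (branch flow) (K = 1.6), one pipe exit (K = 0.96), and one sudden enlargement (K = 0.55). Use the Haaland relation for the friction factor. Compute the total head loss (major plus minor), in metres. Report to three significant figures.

V = 4Q/(πD²) = 1.053 m/s; V²/2g = 0.05656 m
Re = 6.69×10^5, ε/D = 1.47×10^-5 → f = 0.01262 (Haaland)
Major: h_f = f(L/D)·V²/2g = 0.01262·3147·0.05656 = 2.246 m
Minor: ΣK = 4.79; h_m = ΣK·V²/2g = 0.2709 m
Total H_L = 2.246 + 0.2709 = 2.517 m

H_L ≈ 2.52 m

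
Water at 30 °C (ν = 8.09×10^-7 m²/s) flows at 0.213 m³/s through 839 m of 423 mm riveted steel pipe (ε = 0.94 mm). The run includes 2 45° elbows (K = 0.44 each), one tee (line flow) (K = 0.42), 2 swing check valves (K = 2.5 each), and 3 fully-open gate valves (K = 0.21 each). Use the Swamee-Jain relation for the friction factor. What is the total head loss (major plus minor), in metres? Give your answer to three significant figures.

V = 4Q/(πD²) = 1.516 m/s; V²/2g = 0.1171 m
Re = 7.93×10^5, ε/D = 0.00222 → f = 0.02439 (Swamee-Jain)
Major: h_f = f(L/D)·V²/2g = 0.02439·1983·0.1171 = 5.665 m
Minor: ΣK = 6.93; h_m = ΣK·V²/2g = 0.8114 m
Total H_L = 5.665 + 0.8114 = 6.476 m

H_L ≈ 6.48 m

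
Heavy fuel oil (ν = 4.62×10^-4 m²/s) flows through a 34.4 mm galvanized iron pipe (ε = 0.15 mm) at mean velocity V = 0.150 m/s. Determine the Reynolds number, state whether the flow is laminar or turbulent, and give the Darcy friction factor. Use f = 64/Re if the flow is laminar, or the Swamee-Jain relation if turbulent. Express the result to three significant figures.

Re ≈ 11.2; laminar; f = 64/Re ≈ 5.73

Re = VD/ν = 0.1500·0.0344/4.62×10^-4 = 11.2
Re < 2300 → laminar → f = 64/Re = 5.730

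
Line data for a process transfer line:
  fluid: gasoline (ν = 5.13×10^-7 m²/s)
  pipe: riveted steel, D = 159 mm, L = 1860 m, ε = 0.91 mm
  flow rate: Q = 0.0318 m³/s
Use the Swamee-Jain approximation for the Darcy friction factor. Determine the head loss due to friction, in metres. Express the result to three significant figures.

h_f ≈ 48.8 m

V = 4Q/(πD²) = 4·0.0318/(π·0.159²) = 1.602 m/s
Re = VD/ν = 1.602·0.159/5.13×10^-7 = 4.96×10^5 → turbulent
ε/D = 0.91/159 = 0.00572
Swamee-Jain: f = 0.03192
h_f = f(L/D)V²/(2g) = 0.03192·(1860/0.159)·1.602²/(2·9.81) = 48.81 m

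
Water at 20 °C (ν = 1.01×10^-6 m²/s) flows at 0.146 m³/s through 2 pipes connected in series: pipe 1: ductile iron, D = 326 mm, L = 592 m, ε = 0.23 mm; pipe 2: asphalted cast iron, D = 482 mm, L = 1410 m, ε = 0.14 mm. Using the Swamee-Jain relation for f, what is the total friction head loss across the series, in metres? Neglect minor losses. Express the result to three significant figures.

Pipe 1: V = 1.749 m/s, Re = 5.65×10^5, ε/D = 7.06×10^-4, f = 0.01886, h_1 = f(L/D)V²/2g = 5.342 m
Pipe 2: V = 0.8001 m/s, Re = 3.82×10^5, ε/D = 2.90×10^-4, f = 0.01664, h_2 = f(L/D)V²/2g = 1.588 m
Series → Q common, losses add: H = Σh = 6.930 m

H ≈ 6.93 m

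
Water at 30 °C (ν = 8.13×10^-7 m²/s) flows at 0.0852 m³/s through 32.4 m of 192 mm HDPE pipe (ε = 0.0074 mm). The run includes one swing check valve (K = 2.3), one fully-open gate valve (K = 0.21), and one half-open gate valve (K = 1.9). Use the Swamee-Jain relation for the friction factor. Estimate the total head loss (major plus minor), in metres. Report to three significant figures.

V = 4Q/(πD²) = 2.943 m/s; V²/2g = 0.4414 m
Re = 6.95×10^5, ε/D = 3.85×10^-5 → f = 0.01306 (Swamee-Jain)
Major: h_f = f(L/D)·V²/2g = 0.01306·168.8·0.4414 = 0.9726 m
Minor: ΣK = 4.41; h_m = ΣK·V²/2g = 1.946 m
Total H_L = 0.9726 + 1.946 = 2.919 m

H_L ≈ 2.92 m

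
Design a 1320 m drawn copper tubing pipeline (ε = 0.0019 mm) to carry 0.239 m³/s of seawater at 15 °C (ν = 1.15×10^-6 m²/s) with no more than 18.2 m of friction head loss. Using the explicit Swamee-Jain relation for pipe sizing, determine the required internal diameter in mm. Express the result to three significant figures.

D ≈ 338 mm

Swamee-Jain (Type III): D = 0.66·[ε^1.25·(LQ²/(gh_f))^4.75 + ν·Q^9.4·(L/(gh_f))^5.2]^0.04
LQ²/(gh_f) = 0.4223; L/(gh_f) = 7.393
Term 1 = ε^1.25·(…)^4.75 = 1.18×10^-9; Term 2 = ν·Q^9.4·(…)^5.2 = 5.44×10^-8
D = 0.66·(1.18×10^-9 + 5.44×10^-8)^0.04 = 0.3383 m = 338 mm
Check: V = 2.66 m/s, Re = 7.82×10^5, f = 0.01222, h_f = 17.2 m ≈ 18.2 m ✓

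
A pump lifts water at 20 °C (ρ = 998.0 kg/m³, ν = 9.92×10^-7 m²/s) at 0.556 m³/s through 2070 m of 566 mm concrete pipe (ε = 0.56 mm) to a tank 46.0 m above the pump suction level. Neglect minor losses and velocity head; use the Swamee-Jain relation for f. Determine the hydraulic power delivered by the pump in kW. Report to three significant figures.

V = 4Q/(πD²) = 2.210 m/s; Re = 1.26×10^6; ε/D = 9.89×10^-4; f = 0.01991
h_f = f(L/D)V²/2g = 18.12 m
Total head H = z + h_f = 46.0 + 18.12 = 64.12 m
P_hyd = ρgQH = 998.0·9.81·0.556·64.12 = 349.0 kW

P_hyd ≈ 349 kW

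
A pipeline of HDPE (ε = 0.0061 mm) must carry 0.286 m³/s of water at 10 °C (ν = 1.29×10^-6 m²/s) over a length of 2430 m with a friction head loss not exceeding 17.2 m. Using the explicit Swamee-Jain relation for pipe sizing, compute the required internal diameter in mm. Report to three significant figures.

Swamee-Jain (Type III): D = 0.66·[ε^1.25·(LQ²/(gh_f))^4.75 + ν·Q^9.4·(L/(gh_f))^5.2]^0.04
LQ²/(gh_f) = 1.178; L/(gh_f) = 14.40
Term 1 = ε^1.25·(…)^4.75 = 6.60×10^-7; Term 2 = ν·Q^9.4·(…)^5.2 = 1.06×10^-5
D = 0.66·(6.60×10^-7 + 1.06×10^-5)^0.04 = 0.4184 m = 418 mm
Check: V = 2.08 m/s, Re = 6.75×10^5, f = 0.01269, h_f = 16.3 m ≈ 17.2 m ✓

D ≈ 418 mm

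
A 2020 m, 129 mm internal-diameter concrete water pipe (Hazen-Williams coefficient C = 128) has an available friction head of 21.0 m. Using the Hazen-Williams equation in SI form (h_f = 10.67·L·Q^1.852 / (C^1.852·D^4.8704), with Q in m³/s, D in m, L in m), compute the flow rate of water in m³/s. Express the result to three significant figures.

Q ≈ 0.0139 m³/s

Rearranging: Q = [h_f·C^1.852·D^4.8704 / (10.67·L)]^(1/1.852)
Q = [21.0·128^1.852·0.129^4.8704 / (10.67·2020)]^0.540 = 0.01388 m³/s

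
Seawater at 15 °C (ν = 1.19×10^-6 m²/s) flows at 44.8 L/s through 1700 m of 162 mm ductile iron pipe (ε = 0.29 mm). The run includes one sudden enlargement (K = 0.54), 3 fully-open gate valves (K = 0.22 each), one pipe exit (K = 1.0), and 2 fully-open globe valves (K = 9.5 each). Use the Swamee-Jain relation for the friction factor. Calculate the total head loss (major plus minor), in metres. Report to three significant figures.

H_L ≈ 64.6 m

V = 4Q/(πD²) = 2.173 m/s; V²/2g = 0.2408 m
Re = 2.96×10^5, ε/D = 0.00179 → f = 0.02355 (Swamee-Jain)
Major: h_f = f(L/D)·V²/2g = 0.02355·10494·0.2408 = 59.51 m
Minor: ΣK = 21.2; h_m = ΣK·V²/2g = 5.104 m
Total H_L = 59.51 + 5.104 = 64.62 m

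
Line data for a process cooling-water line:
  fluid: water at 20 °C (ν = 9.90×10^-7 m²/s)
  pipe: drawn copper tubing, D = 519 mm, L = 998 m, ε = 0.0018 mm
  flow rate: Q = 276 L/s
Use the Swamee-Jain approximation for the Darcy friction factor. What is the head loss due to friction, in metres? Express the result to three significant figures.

V = 4Q/(πD²) = 4·0.276/(π·0.519²) = 1.305 m/s
Re = VD/ν = 1.305·0.519/9.90×10^-7 = 6.84×10^5 → turbulent
ε/D = 0.0018/519 = 3.47×10^-6
Swamee-Jain: f = 0.01246
h_f = f(L/D)V²/(2g) = 0.01246·(998/0.519)·1.305²/(2·9.81) = 2.078 m

h_f ≈ 2.08 m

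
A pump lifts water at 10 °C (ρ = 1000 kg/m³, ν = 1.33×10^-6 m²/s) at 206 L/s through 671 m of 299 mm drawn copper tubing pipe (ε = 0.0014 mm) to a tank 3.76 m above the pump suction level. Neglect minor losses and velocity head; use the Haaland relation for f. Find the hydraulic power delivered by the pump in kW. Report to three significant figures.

V = 4Q/(πD²) = 2.934 m/s; Re = 6.60×10^5; ε/D = 4.68×10^-6; f = 0.01250
h_f = f(L/D)V²/2g = 12.31 m
Total head H = z + h_f = 3.76 + 12.31 = 16.07 m
P_hyd = ρgQH = 1000·9.81·0.206·16.07 = 32.47 kW

P_hyd ≈ 32.5 kW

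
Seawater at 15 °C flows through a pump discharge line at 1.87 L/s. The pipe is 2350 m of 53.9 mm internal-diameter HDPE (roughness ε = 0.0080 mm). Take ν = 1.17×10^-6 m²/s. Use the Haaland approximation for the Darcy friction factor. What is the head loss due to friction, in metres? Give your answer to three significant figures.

V = 4Q/(πD²) = 4·0.00187/(π·0.0539²) = 0.8195 m/s
Re = VD/ν = 0.8195·0.0539/1.17×10^-6 = 3.78×10^4 → turbulent
ε/D = 0.0080/53.9 = 1.48×10^-4
Haaland: f = 0.02245
h_f = f(L/D)V²/(2g) = 0.02245·(2350/0.0539)·0.8195²/(2·9.81) = 33.51 m

h_f ≈ 33.5 m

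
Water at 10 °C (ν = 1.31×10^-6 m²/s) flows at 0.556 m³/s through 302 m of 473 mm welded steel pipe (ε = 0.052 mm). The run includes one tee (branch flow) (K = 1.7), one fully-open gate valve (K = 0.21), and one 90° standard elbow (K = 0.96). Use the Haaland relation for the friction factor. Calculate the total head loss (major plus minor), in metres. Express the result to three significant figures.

V = 4Q/(πD²) = 3.164 m/s; V²/2g = 0.5103 m
Re = 1.14×10^6, ε/D = 1.10×10^-4 → f = 0.01334 (Haaland)
Major: h_f = f(L/D)·V²/2g = 0.01334·638.5·0.5103 = 4.346 m
Minor: ΣK = 2.87; h_m = ΣK·V²/2g = 1.465 m
Total H_L = 4.346 + 1.465 = 5.811 m

H_L ≈ 5.81 m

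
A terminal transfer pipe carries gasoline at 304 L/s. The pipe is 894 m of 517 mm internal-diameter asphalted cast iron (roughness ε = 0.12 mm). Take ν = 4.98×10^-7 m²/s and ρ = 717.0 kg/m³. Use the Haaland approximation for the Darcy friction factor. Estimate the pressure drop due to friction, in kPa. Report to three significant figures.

V = 4Q/(πD²) = 4·0.304/(π·0.517²) = 1.448 m/s
Re = VD/ν = 1.448·0.517/4.98×10^-7 = 1.50×10^6 → turbulent
ε/D = 0.12/517 = 2.32×10^-4
Haaland: f = 0.01471
h_f = f(L/D)V²/(2g) = 0.01471·(894/0.517)·1.448²/(2·9.81) = 2.718 m
Δp = ρg·h_f = 717.0·9.81·2.718 = 19.12 kPa

Δp ≈ 19.1 kPa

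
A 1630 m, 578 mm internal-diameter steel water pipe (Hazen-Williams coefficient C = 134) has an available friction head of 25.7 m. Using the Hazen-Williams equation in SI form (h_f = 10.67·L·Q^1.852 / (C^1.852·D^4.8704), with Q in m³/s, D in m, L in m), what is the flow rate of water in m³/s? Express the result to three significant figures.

Q ≈ 0.939 m³/s

Rearranging: Q = [h_f·C^1.852·D^4.8704 / (10.67·L)]^(1/1.852)
Q = [25.7·134^1.852·0.578^4.8704 / (10.67·1630)]^0.540 = 0.9391 m³/s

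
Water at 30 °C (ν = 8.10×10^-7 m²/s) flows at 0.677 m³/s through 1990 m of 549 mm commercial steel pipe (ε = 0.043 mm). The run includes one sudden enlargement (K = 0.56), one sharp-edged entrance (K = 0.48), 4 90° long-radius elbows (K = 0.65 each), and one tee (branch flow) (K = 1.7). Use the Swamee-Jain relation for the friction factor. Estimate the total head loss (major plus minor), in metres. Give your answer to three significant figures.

V = 4Q/(πD²) = 2.860 m/s; V²/2g = 0.4169 m
Re = 1.94×10^6, ε/D = 7.83×10^-5 → f = 0.01250 (Swamee-Jain)
Major: h_f = f(L/D)·V²/2g = 0.01250·3625·0.4169 = 18.89 m
Minor: ΣK = 5.34; h_m = ΣK·V²/2g = 2.226 m
Total H_L = 18.89 + 2.226 = 21.12 m

H_L ≈ 21.1 m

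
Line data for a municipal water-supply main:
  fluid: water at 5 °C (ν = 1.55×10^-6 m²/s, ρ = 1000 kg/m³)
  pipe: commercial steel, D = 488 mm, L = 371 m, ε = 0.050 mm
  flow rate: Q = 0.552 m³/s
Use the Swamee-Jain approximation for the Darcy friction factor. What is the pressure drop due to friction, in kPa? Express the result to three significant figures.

V = 4Q/(πD²) = 4·0.552/(π·0.488²) = 2.951 m/s
Re = VD/ν = 2.951·0.488/1.55×10^-6 = 9.29×10^5 → turbulent
ε/D = 0.050/488 = 1.02×10^-4
Swamee-Jain: f = 0.01363
h_f = f(L/D)V²/(2g) = 0.01363·(371/0.488)·2.951²/(2·9.81) = 4.599 m
Δp = ρg·h_f = 1000·9.81·4.599 = 45.12 kPa

Δp ≈ 45.1 kPa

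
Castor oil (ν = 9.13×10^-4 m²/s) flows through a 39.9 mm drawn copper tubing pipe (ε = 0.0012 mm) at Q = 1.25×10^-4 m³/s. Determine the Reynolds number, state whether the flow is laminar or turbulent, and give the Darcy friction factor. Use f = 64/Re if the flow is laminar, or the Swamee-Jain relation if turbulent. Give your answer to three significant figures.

Re ≈ 4.37; laminar; f = 64/Re ≈ 14.6

V = 4Q/(πD²) = 0.09997 m/s
Re = VD/ν = 0.09997·0.0399/9.13×10^-4 = 4.37
Re < 2300 → laminar → f = 64/Re = 14.65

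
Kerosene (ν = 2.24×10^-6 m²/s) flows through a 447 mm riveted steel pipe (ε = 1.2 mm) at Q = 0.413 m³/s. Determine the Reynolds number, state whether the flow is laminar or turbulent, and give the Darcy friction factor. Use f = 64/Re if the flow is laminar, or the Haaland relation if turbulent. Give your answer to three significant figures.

V = 4Q/(πD²) = 2.632 m/s
Re = VD/ν = 2.632·0.447/2.24×10^-6 = 5.25×10^5
Re > 4000 → turbulent; ε/D = 0.00268
Haaland: f = 0.02567

Re ≈ 5.25×10^5; turbulent; f ≈ 0.0257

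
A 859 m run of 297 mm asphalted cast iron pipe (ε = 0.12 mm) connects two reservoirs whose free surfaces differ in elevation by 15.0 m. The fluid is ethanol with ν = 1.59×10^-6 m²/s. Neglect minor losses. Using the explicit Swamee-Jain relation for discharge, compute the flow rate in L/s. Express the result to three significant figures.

Q ≈ 169 L/s

Swamee-Jain (Type II): Q = -0.965·√(gD⁵h_f/L)·ln[ε/(3.7D) + √(3.17ν²L/(gD³h_f))]
√(gD⁵h_f/L) = √(9.81·0.297⁵·15.0/859) = 0.01990
ε/(3.7D) = 1.09×10^-4; √(3.17ν²L/(gD³h_f)) = 4.23×10^-5
Q = -0.965·0.01990·ln(1.515×10^-4) = 0.1689 m³/s
Check: V = 2.44 m/s, Re = 4.55×10^5, f = 0.01724, h_f = 15.1 m ≈ 15.0 m ✓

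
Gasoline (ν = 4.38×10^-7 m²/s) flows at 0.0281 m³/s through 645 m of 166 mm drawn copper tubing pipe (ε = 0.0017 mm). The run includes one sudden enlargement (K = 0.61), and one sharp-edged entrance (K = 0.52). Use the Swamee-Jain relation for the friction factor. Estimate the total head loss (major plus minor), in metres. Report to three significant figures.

H_L ≈ 4.53 m

V = 4Q/(πD²) = 1.298 m/s; V²/2g = 0.08592 m
Re = 4.92×10^5, ε/D = 1.02×10^-5 → f = 0.01329 (Swamee-Jain)
Major: h_f = f(L/D)·V²/2g = 0.01329·3886·0.08592 = 4.437 m
Minor: ΣK = 1.13; h_m = ΣK·V²/2g = 0.09709 m
Total H_L = 4.437 + 0.09709 = 4.534 m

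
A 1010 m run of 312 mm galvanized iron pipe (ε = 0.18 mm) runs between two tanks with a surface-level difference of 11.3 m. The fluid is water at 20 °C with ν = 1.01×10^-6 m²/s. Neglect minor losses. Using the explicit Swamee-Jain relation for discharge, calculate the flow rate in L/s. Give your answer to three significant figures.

Q ≈ 149 L/s

Swamee-Jain (Type II): Q = -0.965·√(gD⁵h_f/L)·ln[ε/(3.7D) + √(3.17ν²L/(gD³h_f))]
√(gD⁵h_f/L) = √(9.81·0.312⁵·11.3/1010) = 0.01801
ε/(3.7D) = 1.56×10^-4; √(3.17ν²L/(gD³h_f)) = 3.11×10^-5
Q = -0.965·0.01801·ln(1.871×10^-4) = 0.1492 m³/s
Check: V = 1.95 m/s, Re = 6.03×10^5, f = 0.01810, h_f = 11.4 m ≈ 11.3 m ✓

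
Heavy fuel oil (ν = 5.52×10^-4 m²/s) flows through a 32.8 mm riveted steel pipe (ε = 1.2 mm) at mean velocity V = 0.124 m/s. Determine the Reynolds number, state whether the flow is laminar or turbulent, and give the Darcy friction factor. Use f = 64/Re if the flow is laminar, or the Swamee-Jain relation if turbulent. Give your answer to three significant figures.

Re ≈ 7.37; laminar; f = 64/Re ≈ 8.69

Re = VD/ν = 0.1240·0.0328/5.52×10^-4 = 7.37
Re < 2300 → laminar → f = 64/Re = 8.686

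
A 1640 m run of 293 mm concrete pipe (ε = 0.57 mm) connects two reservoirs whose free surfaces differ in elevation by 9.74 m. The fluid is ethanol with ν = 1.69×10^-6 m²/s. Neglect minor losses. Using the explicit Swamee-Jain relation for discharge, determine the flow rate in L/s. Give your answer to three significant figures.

Q ≈ 80.2 L/s

Swamee-Jain (Type II): Q = -0.965·√(gD⁵h_f/L)·ln[ε/(3.7D) + √(3.17ν²L/(gD³h_f))]
√(gD⁵h_f/L) = √(9.81·0.293⁵·9.74/1640) = 0.01122
ε/(3.7D) = 5.26×10^-4; √(3.17ν²L/(gD³h_f)) = 7.86×10^-5
Q = -0.965·0.01122·ln(6.044×10^-4) = 0.08022 m³/s
Check: V = 1.19 m/s, Re = 2.06×10^5, f = 0.02430, h_f = 9.81 m ≈ 9.74 m ✓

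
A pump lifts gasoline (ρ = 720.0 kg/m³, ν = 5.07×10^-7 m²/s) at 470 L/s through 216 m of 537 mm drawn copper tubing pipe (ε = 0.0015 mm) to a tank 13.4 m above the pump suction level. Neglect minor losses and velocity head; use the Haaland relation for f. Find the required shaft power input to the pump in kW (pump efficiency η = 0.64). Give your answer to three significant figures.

P_shaft ≈ 74.2 kW

V = 4Q/(πD²) = 2.075 m/s; Re = 2.20×10^6; ε/D = 2.79×10^-6; f = 0.01027
h_f = f(L/D)V²/2g = 0.9069 m
Total head H = z + h_f = 13.4 + 0.9069 = 14.31 m
P_hyd = ρgQH = 720.0·9.81·0.470·14.31 = 47.49 kW
P_shaft = P_hyd/η = 47.49/0.64 = 74.21 kW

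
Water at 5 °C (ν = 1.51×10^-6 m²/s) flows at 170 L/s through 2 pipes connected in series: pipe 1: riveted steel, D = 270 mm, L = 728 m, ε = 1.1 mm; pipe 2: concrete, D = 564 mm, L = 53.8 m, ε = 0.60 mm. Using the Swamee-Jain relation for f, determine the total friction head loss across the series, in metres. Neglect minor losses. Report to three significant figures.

H ≈ 35.0 m

Pipe 1: V = 2.969 m/s, Re = 5.31×10^5, ε/D = 0.00407, f = 0.02887, h_1 = f(L/D)V²/2g = 34.98 m
Pipe 2: V = 0.6805 m/s, Re = 2.54×10^5, ε/D = 0.00106, f = 0.02117, h_2 = f(L/D)V²/2g = 0.04765 m
Series → Q common, losses add: H = Σh = 35.03 m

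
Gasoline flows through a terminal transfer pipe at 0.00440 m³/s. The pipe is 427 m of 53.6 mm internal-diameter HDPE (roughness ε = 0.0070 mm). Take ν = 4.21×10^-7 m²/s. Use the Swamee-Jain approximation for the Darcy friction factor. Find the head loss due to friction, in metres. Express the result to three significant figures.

V = 4Q/(πD²) = 4·0.00440/(π·0.0536²) = 1.950 m/s
Re = VD/ν = 1.950·0.0536/4.21×10^-7 = 2.48×10^5 → turbulent
ε/D = 0.0070/53.6 = 1.31×10^-4
Swamee-Jain: f = 0.01612
h_f = f(L/D)V²/(2g) = 0.01612·(427/0.0536)·1.950²/(2·9.81) = 24.89 m

h_f ≈ 24.9 m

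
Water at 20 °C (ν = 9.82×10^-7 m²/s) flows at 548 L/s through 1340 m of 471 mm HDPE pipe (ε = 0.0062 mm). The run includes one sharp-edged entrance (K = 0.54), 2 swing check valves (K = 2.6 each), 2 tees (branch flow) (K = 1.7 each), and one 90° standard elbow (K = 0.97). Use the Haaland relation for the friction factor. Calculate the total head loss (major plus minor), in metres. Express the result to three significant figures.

V = 4Q/(πD²) = 3.145 m/s; V²/2g = 0.5042 m
Re = 1.51×10^6, ε/D = 1.32×10^-5 → f = 0.01115 (Haaland)
Major: h_f = f(L/D)·V²/2g = 0.01115·2845·0.5042 = 15.99 m
Minor: ΣK = 10.1; h_m = ΣK·V²/2g = 5.097 m
Total H_L = 15.99 + 5.097 = 21.09 m

H_L ≈ 21.1 m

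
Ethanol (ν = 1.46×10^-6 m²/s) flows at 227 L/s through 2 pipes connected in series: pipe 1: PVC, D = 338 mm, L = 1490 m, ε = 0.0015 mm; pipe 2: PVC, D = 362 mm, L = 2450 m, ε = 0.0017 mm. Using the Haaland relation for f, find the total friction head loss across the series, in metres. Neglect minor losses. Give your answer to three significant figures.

H ≈ 40.0 m

Pipe 1: V = 2.530 m/s, Re = 5.86×10^5, ε/D = 4.44×10^-6, f = 0.01276, h_1 = f(L/D)V²/2g = 18.34 m
Pipe 2: V = 2.206 m/s, Re = 5.47×10^5, ε/D = 4.70×10^-6, f = 0.01291, h_2 = f(L/D)V²/2g = 21.66 m
Series → Q common, losses add: H = Σh = 40.01 m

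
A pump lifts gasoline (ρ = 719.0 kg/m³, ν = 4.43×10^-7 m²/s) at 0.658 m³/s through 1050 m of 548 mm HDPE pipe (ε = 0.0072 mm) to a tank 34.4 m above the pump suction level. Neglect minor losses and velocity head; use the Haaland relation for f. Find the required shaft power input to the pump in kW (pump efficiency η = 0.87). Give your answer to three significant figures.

P_shaft ≈ 224 kW

V = 4Q/(πD²) = 2.790 m/s; Re = 3.45×10^6; ε/D = 1.31×10^-5; f = 0.01006
h_f = f(L/D)V²/2g = 7.647 m
Total head H = z + h_f = 34.4 + 7.647 = 42.05 m
P_hyd = ρgQH = 719.0·9.81·0.658·42.05 = 195.1 kW
P_shaft = P_hyd/η = 195.1/0.87 = 224.3 kW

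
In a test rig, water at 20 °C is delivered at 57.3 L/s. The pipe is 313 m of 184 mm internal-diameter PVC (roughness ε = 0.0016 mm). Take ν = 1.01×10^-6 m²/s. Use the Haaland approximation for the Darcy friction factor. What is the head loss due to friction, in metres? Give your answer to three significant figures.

V = 4Q/(πD²) = 4·0.0573/(π·0.184²) = 2.155 m/s
Re = VD/ν = 2.155·0.184/1.01×10^-6 = 3.93×10^5 → turbulent
ε/D = 0.0016/184 = 8.70×10^-6
Haaland: f = 0.01373
h_f = f(L/D)V²/(2g) = 0.01373·(313/0.184)·2.155²/(2·9.81) = 5.528 m

h_f ≈ 5.53 m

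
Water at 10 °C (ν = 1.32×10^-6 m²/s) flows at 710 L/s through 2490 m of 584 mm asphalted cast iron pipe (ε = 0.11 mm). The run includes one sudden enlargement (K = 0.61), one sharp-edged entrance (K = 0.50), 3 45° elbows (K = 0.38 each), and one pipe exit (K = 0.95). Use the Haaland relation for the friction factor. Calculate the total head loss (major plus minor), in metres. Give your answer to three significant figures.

V = 4Q/(πD²) = 2.651 m/s; V²/2g = 0.3581 m
Re = 1.17×10^6, ε/D = 1.88×10^-4 → f = 0.01435 (Haaland)
Major: h_f = f(L/D)·V²/2g = 0.01435·4264·0.3581 = 21.91 m
Minor: ΣK = 3.20; h_m = ΣK·V²/2g = 1.146 m
Total H_L = 21.91 + 1.146 = 23.06 m

H_L ≈ 23.1 m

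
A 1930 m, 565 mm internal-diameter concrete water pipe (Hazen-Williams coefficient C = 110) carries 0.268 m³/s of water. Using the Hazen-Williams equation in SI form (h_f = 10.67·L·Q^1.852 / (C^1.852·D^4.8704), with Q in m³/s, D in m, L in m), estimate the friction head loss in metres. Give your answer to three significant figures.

h_f ≈ 4.80 m

h_f = 10.67·1930·0.268^1.852 / (110^1.852·0.565^4.8704) = 4.804 m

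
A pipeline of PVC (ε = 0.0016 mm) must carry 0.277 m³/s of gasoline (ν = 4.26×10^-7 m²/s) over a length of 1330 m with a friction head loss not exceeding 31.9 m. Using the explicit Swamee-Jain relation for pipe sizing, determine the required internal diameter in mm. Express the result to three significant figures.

Swamee-Jain (Type III): D = 0.66·[ε^1.25·(LQ²/(gh_f))^4.75 + ν·Q^9.4·(L/(gh_f))^5.2]^0.04
LQ²/(gh_f) = 0.3261; L/(gh_f) = 4.250
Term 1 = ε^1.25·(…)^4.75 = 2.78×10^-10; Term 2 = ν·Q^9.4·(…)^5.2 = 4.53×10^-9
D = 0.66·(2.78×10^-10 + 4.53×10^-9)^0.04 = 0.3068 m = 307 mm
Check: V = 3.75 m/s, Re = 2.70×10^6, f = 0.01013, h_f = 31.4 m ≈ 31.9 m ✓

D ≈ 307 mm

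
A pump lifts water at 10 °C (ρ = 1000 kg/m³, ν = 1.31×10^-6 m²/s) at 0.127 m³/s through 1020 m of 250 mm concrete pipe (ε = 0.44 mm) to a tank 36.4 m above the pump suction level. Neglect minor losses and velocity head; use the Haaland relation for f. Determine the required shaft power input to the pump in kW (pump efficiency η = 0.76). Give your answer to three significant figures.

V = 4Q/(πD²) = 2.587 m/s; Re = 4.94×10^5; ε/D = 0.00176; f = 0.02305
h_f = f(L/D)V²/2g = 32.08 m
Total head H = z + h_f = 36.4 + 32.08 = 68.48 m
P_hyd = ρgQH = 1000·9.81·0.127·68.48 = 85.32 kW
P_shaft = P_hyd/η = 85.32/0.76 = 112.3 kW

P_shaft ≈ 112 kW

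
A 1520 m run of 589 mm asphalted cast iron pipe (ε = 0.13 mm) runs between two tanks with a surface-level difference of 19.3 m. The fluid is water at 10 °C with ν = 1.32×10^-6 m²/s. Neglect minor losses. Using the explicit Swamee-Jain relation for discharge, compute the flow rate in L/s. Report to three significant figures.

Q ≈ 862 L/s

Swamee-Jain (Type II): Q = -0.965·√(gD⁵h_f/L)·ln[ε/(3.7D) + √(3.17ν²L/(gD³h_f))]
√(gD⁵h_f/L) = √(9.81·0.589⁵·19.3/1520) = 0.09397
ε/(3.7D) = 5.97×10^-5; √(3.17ν²L/(gD³h_f)) = 1.47×10^-5
Q = -0.965·0.09397·ln(7.438×10^-5) = 0.8620 m³/s
Check: V = 3.16 m/s, Re = 1.41×10^6, f = 0.01475, h_f = 19.4 m ≈ 19.3 m ✓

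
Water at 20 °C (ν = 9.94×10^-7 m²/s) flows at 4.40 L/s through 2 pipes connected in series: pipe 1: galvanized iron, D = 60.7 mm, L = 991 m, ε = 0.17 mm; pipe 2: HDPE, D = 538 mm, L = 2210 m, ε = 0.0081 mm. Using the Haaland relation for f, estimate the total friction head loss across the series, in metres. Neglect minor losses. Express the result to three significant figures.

H ≈ 52.0 m

Pipe 1: V = 1.520 m/s, Re = 9.29×10^4, ε/D = 0.00280, f = 0.02703, h_1 = f(L/D)V²/2g = 52.00 m
Pipe 2: V = 0.01936 m/s, Re = 1.05×10^4, ε/D = 1.51×10^-5, f = 0.03051, h_2 = f(L/D)V²/2g = 0.002393 m
Series → Q common, losses add: H = Σh = 52.00 m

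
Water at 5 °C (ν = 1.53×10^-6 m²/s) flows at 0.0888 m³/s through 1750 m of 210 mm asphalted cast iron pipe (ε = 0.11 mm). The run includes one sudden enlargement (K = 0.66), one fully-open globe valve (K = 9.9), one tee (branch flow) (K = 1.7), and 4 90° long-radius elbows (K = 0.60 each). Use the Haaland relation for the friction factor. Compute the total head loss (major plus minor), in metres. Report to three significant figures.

H_L ≈ 55.3 m

V = 4Q/(πD²) = 2.564 m/s; V²/2g = 0.3350 m
Re = 3.52×10^5, ε/D = 5.24×10^-4 → f = 0.01804 (Haaland)
Major: h_f = f(L/D)·V²/2g = 0.01804·8333·0.3350 = 50.36 m
Minor: ΣK = 14.7; h_m = ΣK·V²/2g = 4.911 m
Total H_L = 50.36 + 4.911 = 55.27 m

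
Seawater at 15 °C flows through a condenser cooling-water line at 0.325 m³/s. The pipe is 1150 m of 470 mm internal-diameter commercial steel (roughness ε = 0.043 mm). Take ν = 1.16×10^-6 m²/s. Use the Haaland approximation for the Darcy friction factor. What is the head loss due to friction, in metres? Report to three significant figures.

V = 4Q/(πD²) = 4·0.325/(π·0.470²) = 1.873 m/s
Re = VD/ν = 1.873·0.470/1.16×10^-6 = 7.59×10^5 → turbulent
ε/D = 0.043/470 = 9.15×10^-5
Haaland: f = 0.01354
h_f = f(L/D)V²/(2g) = 0.01354·(1150/0.470)·1.873²/(2·9.81) = 5.924 m

h_f ≈ 5.92 m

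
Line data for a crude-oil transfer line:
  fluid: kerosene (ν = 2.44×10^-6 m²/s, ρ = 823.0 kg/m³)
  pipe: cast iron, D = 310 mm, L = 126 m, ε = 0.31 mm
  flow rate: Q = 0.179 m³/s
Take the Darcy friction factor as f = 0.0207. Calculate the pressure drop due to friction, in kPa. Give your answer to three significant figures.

Δp ≈ 19.5 kPa

V = 4Q/(πD²) = 4·0.179/(π·0.310²) = 2.372 m/s
h_f = f(L/D)V²/(2g) = 0.02070·(126/0.310)·2.372²/(2·9.81) = 2.412 m
Δp = ρg·h_f = 823.0·9.81·2.412 = 19.47 kPa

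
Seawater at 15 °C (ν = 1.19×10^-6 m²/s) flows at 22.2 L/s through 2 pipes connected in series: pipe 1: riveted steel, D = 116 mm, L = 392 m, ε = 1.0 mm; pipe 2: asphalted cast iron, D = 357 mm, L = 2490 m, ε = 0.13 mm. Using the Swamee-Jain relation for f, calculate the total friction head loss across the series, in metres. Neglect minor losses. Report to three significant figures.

Pipe 1: V = 2.101 m/s, Re = 2.05×10^5, ε/D = 0.00862, f = 0.03655, h_1 = f(L/D)V²/2g = 27.78 m
Pipe 2: V = 0.2218 m/s, Re = 6.65×10^4, ε/D = 3.64×10^-4, f = 0.02109, h_2 = f(L/D)V²/2g = 0.3687 m
Series → Q common, losses add: H = Σh = 28.15 m

H ≈ 28.1 m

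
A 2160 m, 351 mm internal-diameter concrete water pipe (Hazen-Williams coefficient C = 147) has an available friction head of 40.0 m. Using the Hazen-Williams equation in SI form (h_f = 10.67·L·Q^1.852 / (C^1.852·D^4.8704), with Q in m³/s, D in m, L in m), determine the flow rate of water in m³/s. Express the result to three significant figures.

Q ≈ 0.303 m³/s

Rearranging: Q = [h_f·C^1.852·D^4.8704 / (10.67·L)]^(1/1.852)
Q = [40.0·147^1.852·0.351^4.8704 / (10.67·2160)]^0.540 = 0.3027 m³/s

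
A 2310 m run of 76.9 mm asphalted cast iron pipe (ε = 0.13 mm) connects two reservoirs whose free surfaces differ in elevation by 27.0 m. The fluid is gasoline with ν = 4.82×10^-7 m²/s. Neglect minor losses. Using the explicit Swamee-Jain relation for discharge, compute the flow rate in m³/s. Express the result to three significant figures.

Swamee-Jain (Type II): Q = -0.965·√(gD⁵h_f/L)·ln[ε/(3.7D) + √(3.17ν²L/(gD³h_f))]
√(gD⁵h_f/L) = √(9.81·0.0769⁵·27.0/2310) = 5.553×10^-4
ε/(3.7D) = 4.57×10^-4; √(3.17ν²L/(gD³h_f)) = 1.19×10^-4
Q = -0.965·5.553×10^-4·ln(5.757×10^-4) = 0.003997 m³/s
Check: V = 0.861 m/s, Re = 1.37×10^5, f = 0.02401, h_f = 27.2 m ≈ 27.0 m ✓

Q ≈ 0.00400 m³/s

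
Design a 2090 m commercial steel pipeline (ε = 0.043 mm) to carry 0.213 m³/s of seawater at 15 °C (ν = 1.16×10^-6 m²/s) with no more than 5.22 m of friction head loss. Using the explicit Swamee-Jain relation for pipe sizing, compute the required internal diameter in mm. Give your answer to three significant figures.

Swamee-Jain (Type III): D = 0.66·[ε^1.25·(LQ²/(gh_f))^4.75 + ν·Q^9.4·(L/(gh_f))^5.2]^0.04
LQ²/(gh_f) = 1.852; L/(gh_f) = 40.81
Term 1 = ε^1.25·(…)^4.75 = 6.50×10^-5; Term 2 = ν·Q^9.4·(…)^5.2 = 1.34×10^-4
D = 0.66·(6.50×10^-5 + 1.34×10^-4)^0.04 = 0.4694 m = 469 mm
Check: V = 1.23 m/s, Re = 4.98×10^5, f = 0.01437, h_f = 4.94 m ≈ 5.22 m ✓

D ≈ 469 mm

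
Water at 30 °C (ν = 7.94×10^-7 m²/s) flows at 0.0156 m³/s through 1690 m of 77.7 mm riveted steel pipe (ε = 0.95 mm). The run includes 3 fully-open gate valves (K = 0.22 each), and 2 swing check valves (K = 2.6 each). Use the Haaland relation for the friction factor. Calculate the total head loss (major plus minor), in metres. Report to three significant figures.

H_L ≈ 493 m

V = 4Q/(πD²) = 3.290 m/s; V²/2g = 0.5517 m
Re = 3.22×10^5, ε/D = 0.0122 → f = 0.04086 (Haaland)
Major: h_f = f(L/D)·V²/2g = 0.04086·21750·0.5517 = 490.2 m
Minor: ΣK = 5.86; h_m = ΣK·V²/2g = 3.233 m
Total H_L = 490.2 + 3.233 = 493.5 m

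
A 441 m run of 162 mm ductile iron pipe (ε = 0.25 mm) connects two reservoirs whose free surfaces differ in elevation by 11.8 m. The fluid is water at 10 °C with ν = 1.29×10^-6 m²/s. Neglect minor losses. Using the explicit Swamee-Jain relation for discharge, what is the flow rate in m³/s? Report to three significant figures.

Q ≈ 0.0398 m³/s

Swamee-Jain (Type II): Q = -0.965·√(gD⁵h_f/L)·ln[ε/(3.7D) + √(3.17ν²L/(gD³h_f))]
√(gD⁵h_f/L) = √(9.81·0.162⁵·11.8/441) = 0.005412
ε/(3.7D) = 4.17×10^-4; √(3.17ν²L/(gD³h_f)) = 6.88×10^-5
Q = -0.965·0.005412·ln(4.858×10^-4) = 0.03985 m³/s
Check: V = 1.93 m/s, Re = 2.43×10^5, f = 0.02293, h_f = 11.9 m ≈ 11.8 m ✓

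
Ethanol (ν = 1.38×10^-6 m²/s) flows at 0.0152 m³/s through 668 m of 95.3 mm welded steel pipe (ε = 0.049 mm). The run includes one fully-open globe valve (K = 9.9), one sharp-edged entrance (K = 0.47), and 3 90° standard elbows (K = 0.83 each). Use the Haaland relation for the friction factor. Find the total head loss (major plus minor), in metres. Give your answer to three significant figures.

H_L ≈ 34.2 m

V = 4Q/(πD²) = 2.131 m/s; V²/2g = 0.2314 m
Re = 1.47×10^5, ε/D = 5.14×10^-4 → f = 0.01926 (Haaland)
Major: h_f = f(L/D)·V²/2g = 0.01926·7009·0.2314 = 31.24 m
Minor: ΣK = 12.9; h_m = ΣK·V²/2g = 2.976 m
Total H_L = 31.24 + 2.976 = 34.22 m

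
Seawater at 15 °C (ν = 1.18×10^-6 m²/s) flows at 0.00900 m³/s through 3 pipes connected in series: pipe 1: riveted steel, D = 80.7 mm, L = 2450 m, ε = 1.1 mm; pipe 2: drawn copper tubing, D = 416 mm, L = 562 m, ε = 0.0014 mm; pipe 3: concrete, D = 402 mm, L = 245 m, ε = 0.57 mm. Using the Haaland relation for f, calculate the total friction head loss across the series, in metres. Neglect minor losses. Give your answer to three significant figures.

H ≈ 204 m

Pipe 1: V = 1.760 m/s, Re = 1.20×10^5, ε/D = 0.0136, f = 0.04268, h_1 = f(L/D)V²/2g = 204.5 m
Pipe 2: V = 0.06622 m/s, Re = 2.33×10^4, ε/D = 3.37×10^-6, f = 0.02478, h_2 = f(L/D)V²/2g = 0.007482 m
Pipe 3: V = 0.07091 m/s, Re = 2.42×10^4, ε/D = 0.00142, f = 0.02751, h_3 = f(L/D)V²/2g = 0.004296 m
Series → Q common, losses add: H = Σh = 204.5 m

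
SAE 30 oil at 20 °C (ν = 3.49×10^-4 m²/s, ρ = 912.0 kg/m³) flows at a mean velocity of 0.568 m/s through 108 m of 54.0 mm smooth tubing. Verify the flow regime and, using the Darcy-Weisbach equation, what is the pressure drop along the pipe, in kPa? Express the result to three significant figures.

Re = VD/ν = 0.568·0.05400/3.49×10^-4 = 87.9 → laminar (Re < 2300)
f = 64/Re = 0.7282
h_f = f(L/D)V²/(2g) = 0.7282·(108/0.05400)·0.568²/(2·9.81) = 23.95 m
Δp = ρg·h_f = 912.0·9.81·23.95 = 214.3 kPa

Δp ≈ 214 kPa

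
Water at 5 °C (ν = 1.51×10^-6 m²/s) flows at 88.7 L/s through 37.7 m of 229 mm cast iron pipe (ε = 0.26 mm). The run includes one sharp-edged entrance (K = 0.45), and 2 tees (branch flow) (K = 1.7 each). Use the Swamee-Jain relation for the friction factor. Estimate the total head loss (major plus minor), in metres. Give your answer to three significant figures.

V = 4Q/(πD²) = 2.154 m/s; V²/2g = 0.2364 m
Re = 3.27×10^5, ε/D = 0.00114 → f = 0.02122 (Swamee-Jain)
Major: h_f = f(L/D)·V²/2g = 0.02122·164.6·0.2364 = 0.8258 m
Minor: ΣK = 3.85; h_m = ΣK·V²/2g = 0.9101 m
Total H_L = 0.8258 + 0.9101 = 1.736 m

H_L ≈ 1.74 m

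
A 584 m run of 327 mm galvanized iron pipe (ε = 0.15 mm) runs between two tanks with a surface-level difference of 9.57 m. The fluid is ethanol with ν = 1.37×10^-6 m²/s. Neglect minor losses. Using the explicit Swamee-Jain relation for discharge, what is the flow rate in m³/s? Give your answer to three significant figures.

Swamee-Jain (Type II): Q = -0.965·√(gD⁵h_f/L)·ln[ε/(3.7D) + √(3.17ν²L/(gD³h_f))]
√(gD⁵h_f/L) = √(9.81·0.327⁵·9.57/584) = 0.02452
ε/(3.7D) = 1.24×10^-4; √(3.17ν²L/(gD³h_f)) = 3.25×10^-5
Q = -0.965·0.02452·ln(1.565×10^-4) = 0.2073 m³/s
Check: V = 2.47 m/s, Re = 5.89×10^5, f = 0.01737, h_f = 9.63 m ≈ 9.57 m ✓

Q ≈ 0.207 m³/s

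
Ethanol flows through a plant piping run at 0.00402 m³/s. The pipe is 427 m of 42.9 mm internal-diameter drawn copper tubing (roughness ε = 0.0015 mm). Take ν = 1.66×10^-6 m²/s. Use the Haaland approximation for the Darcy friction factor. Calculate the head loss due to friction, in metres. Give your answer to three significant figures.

h_f ≈ 75.5 m

V = 4Q/(πD²) = 4·0.00402/(π·0.0429²) = 2.781 m/s
Re = VD/ν = 2.781·0.0429/1.66×10^-6 = 7.19×10^4 → turbulent
ε/D = 0.0015/42.9 = 3.50×10^-5
Haaland: f = 0.01923
h_f = f(L/D)V²/(2g) = 0.01923·(427/0.0429)·2.781²/(2·9.81) = 75.47 m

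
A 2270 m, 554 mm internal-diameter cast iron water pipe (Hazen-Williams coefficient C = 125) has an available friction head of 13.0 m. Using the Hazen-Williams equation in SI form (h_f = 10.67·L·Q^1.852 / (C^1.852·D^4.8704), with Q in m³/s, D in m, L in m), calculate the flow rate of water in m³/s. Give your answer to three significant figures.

Q ≈ 0.454 m³/s

Rearranging: Q = [h_f·C^1.852·D^4.8704 / (10.67·L)]^(1/1.852)
Q = [13.0·125^1.852·0.554^4.8704 / (10.67·2270)]^0.540 = 0.4535 m³/s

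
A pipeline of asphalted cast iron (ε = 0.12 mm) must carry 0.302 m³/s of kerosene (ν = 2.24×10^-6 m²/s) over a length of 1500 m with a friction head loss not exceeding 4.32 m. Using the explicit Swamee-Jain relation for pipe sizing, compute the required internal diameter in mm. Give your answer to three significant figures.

D ≈ 540 mm

Swamee-Jain (Type III): D = 0.66·[ε^1.25·(LQ²/(gh_f))^4.75 + ν·Q^9.4·(L/(gh_f))^5.2]^0.04
LQ²/(gh_f) = 3.228; L/(gh_f) = 35.39
Term 1 = ε^1.25·(…)^4.75 = 0.00328; Term 2 = ν·Q^9.4·(…)^5.2 = 0.00329
D = 0.66·(0.00328 + 0.00329)^0.04 = 0.5398 m = 540 mm
Check: V = 1.32 m/s, Re = 3.18×10^5, f = 0.01639, h_f = 4.04 m ≈ 4.32 m ✓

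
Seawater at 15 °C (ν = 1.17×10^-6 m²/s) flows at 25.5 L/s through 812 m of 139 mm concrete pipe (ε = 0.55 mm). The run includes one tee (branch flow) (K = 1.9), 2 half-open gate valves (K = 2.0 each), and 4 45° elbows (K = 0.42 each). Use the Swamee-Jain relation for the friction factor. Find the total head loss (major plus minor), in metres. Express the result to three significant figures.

V = 4Q/(πD²) = 1.680 m/s; V²/2g = 0.1439 m
Re = 2.00×10^5, ε/D = 0.00396 → f = 0.02906 (Swamee-Jain)
Major: h_f = f(L/D)·V²/2g = 0.02906·5842·0.1439 = 24.43 m
Minor: ΣK = 7.58; h_m = ΣK·V²/2g = 1.091 m
Total H_L = 24.43 + 1.091 = 25.53 m

H_L ≈ 25.5 m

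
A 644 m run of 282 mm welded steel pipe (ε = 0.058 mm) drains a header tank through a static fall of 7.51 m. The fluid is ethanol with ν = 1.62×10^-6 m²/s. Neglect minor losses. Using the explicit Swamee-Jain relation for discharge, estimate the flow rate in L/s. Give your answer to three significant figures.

Swamee-Jain (Type II): Q = -0.965·√(gD⁵h_f/L)·ln[ε/(3.7D) + √(3.17ν²L/(gD³h_f))]
√(gD⁵h_f/L) = √(9.81·0.282⁵·7.51/644) = 0.01428
ε/(3.7D) = 5.56×10^-5; √(3.17ν²L/(gD³h_f)) = 5.69×10^-5
Q = -0.965·0.01428·ln(1.125×10^-4) = 0.1253 m³/s
Check: V = 2.01 m/s, Re = 3.49×10^5, f = 0.01609, h_f = 7.54 m ≈ 7.51 m ✓

Q ≈ 125 L/s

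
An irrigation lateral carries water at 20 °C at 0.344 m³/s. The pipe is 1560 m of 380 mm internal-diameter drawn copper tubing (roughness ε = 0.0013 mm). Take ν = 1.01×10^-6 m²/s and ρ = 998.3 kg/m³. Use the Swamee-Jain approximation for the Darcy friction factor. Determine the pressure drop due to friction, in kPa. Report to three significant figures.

Δp ≈ 216 kPa

V = 4Q/(πD²) = 4·0.344/(π·0.380²) = 3.033 m/s
Re = VD/ν = 3.033·0.380/1.01×10^-6 = 1.14×10^6 → turbulent
ε/D = 0.0013/380 = 3.42×10^-6
Swamee-Jain: f = 0.01145
h_f = f(L/D)V²/(2g) = 0.01145·(1560/0.380)·3.033²/(2·9.81) = 22.04 m
Δp = ρg·h_f = 998.3·9.81·22.04 = 215.8 kPa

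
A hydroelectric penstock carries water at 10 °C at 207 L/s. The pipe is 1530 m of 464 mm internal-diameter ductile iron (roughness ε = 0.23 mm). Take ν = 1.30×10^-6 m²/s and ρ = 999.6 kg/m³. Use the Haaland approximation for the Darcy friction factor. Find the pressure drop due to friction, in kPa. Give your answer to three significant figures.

Δp ≈ 43.6 kPa

V = 4Q/(πD²) = 4·0.207/(π·0.464²) = 1.224 m/s
Re = VD/ν = 1.224·0.464/1.30×10^-6 = 4.37×10^5 → turbulent
ε/D = 0.23/464 = 4.96×10^-4
Haaland: f = 0.01766
h_f = f(L/D)V²/(2g) = 0.01766·(1530/0.464)·1.224²/(2·9.81) = 4.448 m
Δp = ρg·h_f = 999.6·9.81·4.448 = 43.62 kPa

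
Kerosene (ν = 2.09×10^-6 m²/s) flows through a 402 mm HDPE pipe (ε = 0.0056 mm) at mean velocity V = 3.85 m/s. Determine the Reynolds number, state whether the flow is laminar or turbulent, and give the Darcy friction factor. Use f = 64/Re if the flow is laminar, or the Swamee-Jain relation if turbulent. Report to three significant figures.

Re ≈ 7.41×10^5; turbulent; f ≈ 0.0125

Re = VD/ν = 3.850·0.402/2.09×10^-6 = 7.41×10^5
Re > 4000 → turbulent; ε/D = 1.39×10^-5
Swamee-Jain: f = 0.01250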